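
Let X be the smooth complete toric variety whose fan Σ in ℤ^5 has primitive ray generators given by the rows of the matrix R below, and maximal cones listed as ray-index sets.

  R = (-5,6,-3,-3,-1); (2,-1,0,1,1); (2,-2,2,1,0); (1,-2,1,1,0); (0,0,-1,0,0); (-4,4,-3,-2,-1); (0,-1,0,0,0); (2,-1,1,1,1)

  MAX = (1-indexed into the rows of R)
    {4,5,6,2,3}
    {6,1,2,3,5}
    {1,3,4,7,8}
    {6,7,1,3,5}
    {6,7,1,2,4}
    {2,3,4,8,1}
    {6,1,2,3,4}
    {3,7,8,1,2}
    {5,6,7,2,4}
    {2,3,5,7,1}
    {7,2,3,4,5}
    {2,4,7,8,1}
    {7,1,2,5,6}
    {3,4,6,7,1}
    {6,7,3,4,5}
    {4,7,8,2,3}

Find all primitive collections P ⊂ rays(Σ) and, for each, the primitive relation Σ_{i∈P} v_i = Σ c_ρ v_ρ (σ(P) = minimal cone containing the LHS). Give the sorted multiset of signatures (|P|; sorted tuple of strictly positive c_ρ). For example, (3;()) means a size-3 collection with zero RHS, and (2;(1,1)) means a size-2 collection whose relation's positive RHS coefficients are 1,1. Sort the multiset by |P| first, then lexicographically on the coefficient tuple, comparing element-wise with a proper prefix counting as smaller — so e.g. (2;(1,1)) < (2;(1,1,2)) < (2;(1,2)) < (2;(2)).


Σ has 5 primitive collections:

  {5,8}:  v_{5} + v_{8} = v_{2}  ⟹  sig = (2;(1))
  {6,8}:  v_{6} + v_{8} = v_{1} + v_{2} + v_{4}  ⟹  sig = (2;(1,1,1))
  {1,4,5}:  v_{1} + v_{4} + v_{5} = v_{6}  ⟹  sig = (3;(1))
  {2,3,6,7}:  v_{2} + v_{3} + v_{6} + v_{7} = v_{5}  ⟹  sig = (4;(1))
  {1,2,3,4,7}:  v_{1} + v_{2} + v_{3} + v_{4} + v_{7} = 0  ⟹  sig = (5;())

Signatures (|P|; sorted positive RHS coefficients), sorted:
    (2;(1))
    (2;(1,1,1))
    (3;(1))
    (4;(1))
    (5;())


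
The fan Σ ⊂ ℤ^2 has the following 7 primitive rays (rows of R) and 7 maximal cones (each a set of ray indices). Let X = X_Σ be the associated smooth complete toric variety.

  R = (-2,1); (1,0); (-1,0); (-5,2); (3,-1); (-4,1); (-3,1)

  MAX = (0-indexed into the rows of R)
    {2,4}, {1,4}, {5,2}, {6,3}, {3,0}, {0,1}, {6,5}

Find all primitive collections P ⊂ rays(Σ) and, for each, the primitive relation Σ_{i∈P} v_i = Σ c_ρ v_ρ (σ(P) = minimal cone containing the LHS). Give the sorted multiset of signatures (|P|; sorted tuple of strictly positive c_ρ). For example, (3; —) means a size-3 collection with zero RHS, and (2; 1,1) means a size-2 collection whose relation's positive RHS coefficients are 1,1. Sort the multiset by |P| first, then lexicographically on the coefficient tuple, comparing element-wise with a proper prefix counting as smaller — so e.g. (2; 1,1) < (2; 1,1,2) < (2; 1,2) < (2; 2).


14 minimal non-faces of Δ(Σ) (on 7 rays):

  P = {1,2}:  v_{1} + v_{2} = 0  →  sig = (2; —)
  P = {4,6}:  v_{4} + v_{6} = 0  →  sig = (2; —)
  P = {0,2}:  v_{0} + v_{2} = v_{6}  →  sig = (2; 1)
  P = {0,4}:  v_{0} + v_{4} = v_{1}  →  sig = (2; 1)
  P = {0,6}:  v_{0} + v_{6} = v_{3}  →  sig = (2; 1)
  P = {1,5}:  v_{1} + v_{5} = v_{6}  →  sig = (2; 1)
  P = {1,6}:  v_{1} + v_{6} = v_{0}  →  sig = (2; 1)
  P = {2,6}:  v_{2} + v_{6} = v_{5}  →  sig = (2; 1)
  P = {3,4}:  v_{3} + v_{4} = v_{0}  →  sig = (2; 1)
  P = {4,5}:  v_{4} + v_{5} = v_{2}  →  sig = (2; 1)
  P = {0,5}:  v_{0} + v_{5} = 2·v_{6}  →  sig = (2; 2)
  P = {1,3}:  v_{1} + v_{3} = 2·v_{0}  →  sig = (2; 2)
  P = {2,3}:  v_{2} + v_{3} = 2·v_{6}  →  sig = (2; 2)
  P = {3,5}:  v_{3} + v_{5} = 3·v_{6}  →  sig = (2; 3)

Hence PRS(X_Σ) =
[(2; —), (2; —), (2; 1), (2; 1), (2; 1), (2; 1), (2; 1), (2; 1), (2; 1), (2; 1), (2; 2), (2; 2), (2; 2), (2; 3)]


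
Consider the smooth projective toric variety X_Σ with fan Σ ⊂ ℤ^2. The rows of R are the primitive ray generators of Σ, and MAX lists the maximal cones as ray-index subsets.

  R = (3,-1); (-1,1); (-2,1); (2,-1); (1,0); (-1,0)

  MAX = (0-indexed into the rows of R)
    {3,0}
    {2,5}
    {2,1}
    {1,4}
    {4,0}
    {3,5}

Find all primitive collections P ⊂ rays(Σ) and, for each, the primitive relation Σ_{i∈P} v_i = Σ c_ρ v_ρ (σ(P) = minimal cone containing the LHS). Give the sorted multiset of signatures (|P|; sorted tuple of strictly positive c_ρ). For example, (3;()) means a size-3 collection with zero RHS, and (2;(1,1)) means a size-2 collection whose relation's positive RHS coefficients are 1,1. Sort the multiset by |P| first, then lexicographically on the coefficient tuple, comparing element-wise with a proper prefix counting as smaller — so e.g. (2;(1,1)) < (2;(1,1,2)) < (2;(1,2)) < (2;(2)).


9 collections generate NE(X_Σ); each relation:

  P={2,3}:  v_{2} + v_{3} = 0  ⇒ sig = (2;())
  P={4,5}:  v_{4} + v_{5} = 0  ⇒ sig = (2;())
  P={0,2}:  v_{0} + v_{2} = v_{4}  ⇒ sig = (2;(1))
  P={0,5}:  v_{0} + v_{5} = v_{3}  ⇒ sig = (2;(1))
  P={1,3}:  v_{1} + v_{3} = v_{4}  ⇒ sig = (2;(1))
  P={1,5}:  v_{1} + v_{5} = v_{2}  ⇒ sig = (2;(1))
  P={2,4}:  v_{2} + v_{4} = v_{1}  ⇒ sig = (2;(1))
  P={3,4}:  v_{3} + v_{4} = v_{0}  ⇒ sig = (2;(1))
  P={0,1}:  v_{0} + v_{1} = 2·v_{4}  ⇒ sig = (2;(2))

Signatures (|P|; sorted positive RHS coefficients), sorted:
    (2;())
    (2;())
    (2;(1))
    (2;(1))
    (2;(1))
    (2;(1))
    (2;(1))
    (2;(1))
    (2;(2))


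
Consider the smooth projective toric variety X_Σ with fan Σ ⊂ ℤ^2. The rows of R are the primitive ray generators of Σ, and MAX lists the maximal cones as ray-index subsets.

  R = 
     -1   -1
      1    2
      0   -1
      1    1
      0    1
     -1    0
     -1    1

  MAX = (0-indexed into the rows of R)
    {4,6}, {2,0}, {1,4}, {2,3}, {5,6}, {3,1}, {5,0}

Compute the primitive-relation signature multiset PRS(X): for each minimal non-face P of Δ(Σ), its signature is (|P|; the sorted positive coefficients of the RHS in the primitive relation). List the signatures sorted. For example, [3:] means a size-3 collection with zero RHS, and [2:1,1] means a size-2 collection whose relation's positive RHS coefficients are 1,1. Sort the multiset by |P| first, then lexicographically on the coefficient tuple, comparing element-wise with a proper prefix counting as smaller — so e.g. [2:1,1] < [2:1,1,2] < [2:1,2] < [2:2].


Σ has 14 primitive collections:

  P={0,3}:  v_{0} + v_{3} = 0  so sig = [2:]
  P={2,4}:  v_{2} + v_{4} = 0  so sig = [2:]
  P={0,1}:  v_{0} + v_{1} = v_{4}  so sig = [2:1]
  P={0,4}:  v_{0} + v_{4} = v_{5}  so sig = [2:1]
  P={1,2}:  v_{1} + v_{2} = v_{3}  so sig = [2:1]
  P={2,5}:  v_{2} + v_{5} = v_{0}  so sig = [2:1]
  P={2,6}:  v_{2} + v_{6} = v_{5}  so sig = [2:1]
  P={3,4}:  v_{3} + v_{4} = v_{1}  so sig = [2:1]
  P={3,5}:  v_{3} + v_{5} = v_{4}  so sig = [2:1]
  P={4,5}:  v_{4} + v_{5} = v_{6}  so sig = [2:1]
  P={0,6}:  v_{0} + v_{6} = 2·v_{5}  so sig = [2:2]
  P={1,5}:  v_{1} + v_{5} = 2·v_{4}  so sig = [2:2]
  P={3,6}:  v_{3} + v_{6} = 2·v_{4}  so sig = [2:2]
  P={1,6}:  v_{1} + v_{6} = 3·v_{4}  so sig = [2:3]

Signatures (|P|; sorted positive RHS coefficients), sorted:
    [2:]
    [2:]
    [2:1]
    [2:1]
    [2:1]
    [2:1]
    [2:1]
    [2:1]
    [2:1]
    [2:1]
    [2:2]
    [2:2]
    [2:2]
    [2:3]


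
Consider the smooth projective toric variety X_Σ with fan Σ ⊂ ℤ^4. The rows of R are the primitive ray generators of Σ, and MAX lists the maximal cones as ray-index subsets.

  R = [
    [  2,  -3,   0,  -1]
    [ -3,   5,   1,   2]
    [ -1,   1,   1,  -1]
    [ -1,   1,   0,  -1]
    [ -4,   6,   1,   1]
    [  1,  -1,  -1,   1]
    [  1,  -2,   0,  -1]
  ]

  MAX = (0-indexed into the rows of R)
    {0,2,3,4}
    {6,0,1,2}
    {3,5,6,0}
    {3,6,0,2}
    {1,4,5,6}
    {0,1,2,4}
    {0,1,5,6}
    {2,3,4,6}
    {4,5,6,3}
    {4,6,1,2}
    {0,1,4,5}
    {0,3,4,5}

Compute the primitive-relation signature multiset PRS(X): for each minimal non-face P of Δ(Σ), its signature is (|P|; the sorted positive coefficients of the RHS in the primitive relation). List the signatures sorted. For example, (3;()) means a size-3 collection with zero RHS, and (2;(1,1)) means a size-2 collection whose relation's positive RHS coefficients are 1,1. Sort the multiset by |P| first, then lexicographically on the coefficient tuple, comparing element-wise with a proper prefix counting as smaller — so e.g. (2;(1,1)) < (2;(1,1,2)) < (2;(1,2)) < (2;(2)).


3 minimal non-faces of Δ(Σ) (on 7 rays):

  P={2,5}:  v_{2} + v_{5} = 0  →  sig = (2;())
  P={1,3}:  v_{1} + v_{3} = v_{4}  →  sig = (2;(1))
  P={0,4,6}:  v_{0} + v_{4} + v_{6} = v_{2}  →  sig = (3;(1))

Hence PRS(X_Σ) =
[(2;()), (2;(1)), (3;(1))]


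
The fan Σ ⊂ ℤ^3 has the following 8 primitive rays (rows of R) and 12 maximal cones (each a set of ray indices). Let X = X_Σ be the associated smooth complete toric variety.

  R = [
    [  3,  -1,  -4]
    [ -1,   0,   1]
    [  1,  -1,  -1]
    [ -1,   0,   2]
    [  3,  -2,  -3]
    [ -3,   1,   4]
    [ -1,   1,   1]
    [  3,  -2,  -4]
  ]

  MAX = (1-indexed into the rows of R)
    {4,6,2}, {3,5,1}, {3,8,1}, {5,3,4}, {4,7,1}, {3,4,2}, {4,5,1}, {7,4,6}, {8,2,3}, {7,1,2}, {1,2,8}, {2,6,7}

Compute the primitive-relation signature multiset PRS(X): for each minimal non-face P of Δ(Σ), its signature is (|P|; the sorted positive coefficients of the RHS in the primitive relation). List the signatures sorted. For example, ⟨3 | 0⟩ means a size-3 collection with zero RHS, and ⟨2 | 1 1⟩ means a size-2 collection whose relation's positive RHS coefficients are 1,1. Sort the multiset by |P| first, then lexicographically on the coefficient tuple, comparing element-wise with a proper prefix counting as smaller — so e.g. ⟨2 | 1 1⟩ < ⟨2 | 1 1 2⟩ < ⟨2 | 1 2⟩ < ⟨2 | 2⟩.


Σ has 14 primitive collections:

  {1,6}:  v_{1} + v_{6} = 0  →  sig = ⟨2 | 0⟩
  {3,7}:  v_{3} + v_{7} = 0  →  sig = ⟨2 | 0⟩
  {3,6}:  v_{3} + v_{6} = v_{2} + v_{4}  →  sig = ⟨2 | 1 1⟩
  {5,6}:  v_{5} + v_{6} = v_{3} + v_{4}  →  sig = ⟨2 | 1 1⟩
  {5,7}:  v_{5} + v_{7} = v_{1} + v_{4}  →  sig = ⟨2 | 1 1⟩
  {6,8}:  v_{6} + v_{8} = v_{2} + v_{3}  →  sig = ⟨2 | 1 1⟩
  {7,8}:  v_{7} + v_{8} = v_{1} + v_{2}  →  sig = ⟨2 | 1 1⟩
  {5,8}:  v_{5} + v_{8} = v_{1} + 3·v_{3}  →  sig = ⟨2 | 1 3⟩
  {2,5}:  v_{2} + v_{5} = 2·v_{3}  →  sig = ⟨2 | 2⟩
  {4,8}:  v_{4} + v_{8} = 2·v_{3}  →  sig = ⟨2 | 2⟩
  {1,2,3}:  v_{1} + v_{2} + v_{3} = v_{8}  →  sig = ⟨3 | 1⟩
  {1,2,4}:  v_{1} + v_{2} + v_{4} = v_{3}  →  sig = ⟨3 | 1⟩
  {1,3,4}:  v_{1} + v_{3} + v_{4} = v_{5}  →  sig = ⟨3 | 1⟩
  {2,4,7}:  v_{2} + v_{4} + v_{7} = v_{6}  →  sig = ⟨3 | 1⟩

Sorted signature multiset PRS(X):
{ ⟨2 | 0⟩ ×2,  ⟨2 | 1 1⟩ ×5,  ⟨2 | 1 3⟩,  ⟨2 | 2⟩ ×2,  ⟨3 | 1⟩ ×4 }


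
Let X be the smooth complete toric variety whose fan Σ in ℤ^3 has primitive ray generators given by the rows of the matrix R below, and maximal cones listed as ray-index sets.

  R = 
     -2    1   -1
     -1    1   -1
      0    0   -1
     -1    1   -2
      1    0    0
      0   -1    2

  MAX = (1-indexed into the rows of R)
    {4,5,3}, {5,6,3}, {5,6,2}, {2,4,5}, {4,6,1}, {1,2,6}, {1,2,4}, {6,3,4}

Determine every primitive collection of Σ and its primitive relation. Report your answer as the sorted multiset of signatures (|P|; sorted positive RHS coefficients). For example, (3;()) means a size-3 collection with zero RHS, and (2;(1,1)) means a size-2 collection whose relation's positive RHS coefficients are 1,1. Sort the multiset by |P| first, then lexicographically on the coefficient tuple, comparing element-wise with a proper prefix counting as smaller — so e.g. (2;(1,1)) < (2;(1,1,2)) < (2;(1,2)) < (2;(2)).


|primitive collections| = 5. Relations:

  P = {1,5}:  v_{1} + v_{5} = v_{2}  so sig = (2;(1))
  P = {2,3}:  v_{2} + v_{3} = v_{4}  so sig = (2;(1))
  P = {1,3}:  v_{1} + v_{3} = 2·v_{4} + v_{6}  so sig = (2;(1,2))
  P = {4,5,6}:  v_{4} + v_{5} + v_{6} = 0  so sig = (3;())
  P = {2,4,6}:  v_{2} + v_{4} + v_{6} = v_{1}  so sig = (3;(1))

Hence PRS(X_Σ) =
    |P|=2: 3 collections, coeffs (1), (1), (1,2)
    |P|=3: 2 collections, coeffs (), (1)


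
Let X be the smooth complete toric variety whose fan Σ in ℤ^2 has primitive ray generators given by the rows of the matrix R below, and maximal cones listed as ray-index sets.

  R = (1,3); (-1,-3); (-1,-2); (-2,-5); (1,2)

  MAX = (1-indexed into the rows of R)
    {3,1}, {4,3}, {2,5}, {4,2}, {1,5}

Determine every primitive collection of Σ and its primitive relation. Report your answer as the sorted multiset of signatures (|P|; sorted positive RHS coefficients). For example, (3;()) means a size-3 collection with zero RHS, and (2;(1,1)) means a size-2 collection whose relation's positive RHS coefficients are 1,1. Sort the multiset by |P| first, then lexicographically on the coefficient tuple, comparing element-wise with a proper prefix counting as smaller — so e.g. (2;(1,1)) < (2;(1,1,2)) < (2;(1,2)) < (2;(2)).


|primitive collections| = 5. Relations:

  P = {1,2}:  v_{1} + v_{2} = 0  ⟹  sig = (2;())
  P = {3,5}:  v_{3} + v_{5} = 0  ⟹  sig = (2;())
  P = {1,4}:  v_{1} + v_{4} = v_{3}  ⟹  sig = (2;(1))
  P = {2,3}:  v_{2} + v_{3} = v_{4}  ⟹  sig = (2;(1))
  P = {4,5}:  v_{4} + v_{5} = v_{2}  ⟹  sig = (2;(1))

Hence PRS(X_Σ) =
{ (2;()) ×2,  (2;(1)) ×3 }


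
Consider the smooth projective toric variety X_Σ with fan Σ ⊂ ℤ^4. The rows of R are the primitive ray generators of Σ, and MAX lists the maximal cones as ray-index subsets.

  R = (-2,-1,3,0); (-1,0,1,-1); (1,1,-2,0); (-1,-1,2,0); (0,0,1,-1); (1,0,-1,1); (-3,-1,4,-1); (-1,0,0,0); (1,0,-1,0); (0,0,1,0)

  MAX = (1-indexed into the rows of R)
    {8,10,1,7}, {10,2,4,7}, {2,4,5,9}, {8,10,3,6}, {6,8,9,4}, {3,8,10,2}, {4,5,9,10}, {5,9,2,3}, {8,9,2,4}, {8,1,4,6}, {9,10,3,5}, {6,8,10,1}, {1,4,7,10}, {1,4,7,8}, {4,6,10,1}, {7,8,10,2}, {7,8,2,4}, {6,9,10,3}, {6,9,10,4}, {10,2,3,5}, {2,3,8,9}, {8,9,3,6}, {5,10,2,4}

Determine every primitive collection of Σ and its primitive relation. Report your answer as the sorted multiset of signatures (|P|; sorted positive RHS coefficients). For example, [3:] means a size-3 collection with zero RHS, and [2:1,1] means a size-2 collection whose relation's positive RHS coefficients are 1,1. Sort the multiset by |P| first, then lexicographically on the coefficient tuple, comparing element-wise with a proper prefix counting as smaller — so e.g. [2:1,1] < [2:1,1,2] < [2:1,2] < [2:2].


Primitive collections (15):

  P = {2,6}:  v_{2} + v_{6} = 0  so sig = [2:]
  P = {3,4}:  v_{3} + v_{4} = 0  so sig = [2:]
  P = {1,2}:  v_{1} + v_{2} = v_{7}  so sig = [2:1]
  P = {1,9}:  v_{1} + v_{9} = v_{4}  so sig = [2:1]
  P = {5,8}:  v_{5} + v_{8} = v_{2}  so sig = [2:1]
  P = {6,7}:  v_{6} + v_{7} = v_{1}  so sig = [2:1]
  P = {1,3}:  v_{1} + v_{3} = v_{8} + v_{10}  so sig = [2:1,1]
  P = {5,6}:  v_{5} + v_{6} = v_{9} + v_{10}  so sig = [2:1,1]
  P = {7,9}:  v_{7} + v_{9} = v_{2} + v_{4}  so sig = [2:1,1]
  P = {1,5}:  v_{1} + v_{5} = v_{2} + v_{4} + v_{10}  so sig = [2:1,1,1]
  P = {3,7}:  v_{3} + v_{7} = v_{2} + v_{8} + v_{10}  so sig = [2:1,1,1]
  P = {5,7}:  v_{5} + v_{7} = 2·v_{2} + v_{4} + v_{10}  so sig = [2:1,1,2]
  P = {8,9,10}:  v_{8} + v_{9} + v_{10} = 0  so sig = [3:]
  P = {2,9,10}:  v_{2} + v_{9} + v_{10} = v_{5}  so sig = [3:1]
  P = {4,8,10}:  v_{4} + v_{8} + v_{10} = v_{1}  so sig = [3:1]

Hence PRS(X_Σ) =
{ [2:] ×2,  [2:1] ×4,  [2:1,1] ×3,  [2:1,1,1] ×2,  [2:1,1,2],  [3:],  [3:1] ×2 }


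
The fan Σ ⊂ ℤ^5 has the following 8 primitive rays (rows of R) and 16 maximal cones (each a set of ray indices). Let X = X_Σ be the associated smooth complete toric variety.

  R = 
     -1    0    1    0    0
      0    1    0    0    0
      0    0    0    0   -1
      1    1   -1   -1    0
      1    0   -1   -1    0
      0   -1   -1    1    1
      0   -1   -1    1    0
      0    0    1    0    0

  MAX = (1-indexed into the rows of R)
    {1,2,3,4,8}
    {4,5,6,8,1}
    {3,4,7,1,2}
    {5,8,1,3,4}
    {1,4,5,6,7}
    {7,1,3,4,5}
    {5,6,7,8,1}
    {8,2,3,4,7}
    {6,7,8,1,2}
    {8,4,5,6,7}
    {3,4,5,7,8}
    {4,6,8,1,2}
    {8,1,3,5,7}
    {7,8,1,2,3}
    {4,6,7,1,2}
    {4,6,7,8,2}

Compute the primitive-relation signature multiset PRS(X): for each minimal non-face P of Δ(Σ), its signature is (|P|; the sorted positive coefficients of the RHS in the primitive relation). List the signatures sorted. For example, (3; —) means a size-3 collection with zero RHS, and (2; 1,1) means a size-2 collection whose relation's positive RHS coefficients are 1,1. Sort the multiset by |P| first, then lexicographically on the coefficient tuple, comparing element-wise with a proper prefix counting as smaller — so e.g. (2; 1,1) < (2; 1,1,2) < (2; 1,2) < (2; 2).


3 collections generate NE(X_Σ); each relation:

  P={2,5}:  v_{2} + v_{5} = v_{4}  ⇒ sig = (2; 1)
  P={3,6}:  v_{3} + v_{6} = v_{7}  ⇒ sig = (2; 1)
  P={1,4,7,8}:  v_{1} + v_{4} + v_{7} + v_{8} = 0  ⇒ sig = (4; —)

so the primitive-relation signature multiset is
[(2; 1), (2; 1), (4; —)]


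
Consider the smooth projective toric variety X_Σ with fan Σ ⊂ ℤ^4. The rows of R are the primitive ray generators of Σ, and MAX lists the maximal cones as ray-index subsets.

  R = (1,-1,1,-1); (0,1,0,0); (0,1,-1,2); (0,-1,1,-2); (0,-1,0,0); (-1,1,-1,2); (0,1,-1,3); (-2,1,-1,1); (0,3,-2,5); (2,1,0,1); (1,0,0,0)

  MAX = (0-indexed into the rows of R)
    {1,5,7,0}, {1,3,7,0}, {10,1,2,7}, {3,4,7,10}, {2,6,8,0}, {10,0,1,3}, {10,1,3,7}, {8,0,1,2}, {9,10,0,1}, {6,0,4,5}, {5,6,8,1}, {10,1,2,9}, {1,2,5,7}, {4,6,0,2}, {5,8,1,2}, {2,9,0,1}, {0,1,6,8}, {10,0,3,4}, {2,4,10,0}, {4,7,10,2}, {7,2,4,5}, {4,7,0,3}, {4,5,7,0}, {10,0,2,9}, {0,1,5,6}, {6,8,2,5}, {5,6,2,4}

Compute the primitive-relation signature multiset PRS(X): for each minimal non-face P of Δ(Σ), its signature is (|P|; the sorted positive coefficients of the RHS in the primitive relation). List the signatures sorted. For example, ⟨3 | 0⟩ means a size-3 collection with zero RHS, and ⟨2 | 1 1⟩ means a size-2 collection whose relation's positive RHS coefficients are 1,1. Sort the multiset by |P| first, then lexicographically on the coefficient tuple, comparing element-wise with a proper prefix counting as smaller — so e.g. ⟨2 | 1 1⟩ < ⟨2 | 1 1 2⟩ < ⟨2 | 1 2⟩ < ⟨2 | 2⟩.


|primitive collections| = 23. Relations:

  P = {1,4}:  v_{1} + v_{4} = 0 ; sig = ⟨2 | 0⟩
  P = {2,3}:  v_{2} + v_{3} = 0 ; sig = ⟨2 | 0⟩
  P = {5,10}:  v_{5} + v_{10} = v_{2} ; sig = ⟨2 | 1⟩
  P = {3,5}:  v_{3} + v_{5} = v_{0} + v_{7} ; sig = ⟨2 | 1 1⟩
  P = {3,6}:  v_{3} + v_{6} = v_{0} + v_{5} ; sig = ⟨2 | 1 1⟩
  P = {3,8}:  v_{3} + v_{8} = v_{1} + v_{6} ; sig = ⟨2 | 1 1⟩
  P = {4,8}:  v_{4} + v_{8} = v_{2} + v_{6} ; sig = ⟨2 | 1 1⟩
  P = {7,9}:  v_{7} + v_{9} = v_{1} + v_{2} ; sig = ⟨2 | 1 1⟩
  P = {3,9}:  v_{3} + v_{9} = v_{0} + v_{1} + v_{10} ; sig = ⟨2 | 1 1 1⟩
  P = {4,9}:  v_{4} + v_{9} = v_{0} + v_{2} + v_{10} ; sig = ⟨2 | 1 1 1⟩
  P = {5,9}:  v_{5} + v_{9} = v_{0} + v_{1} + 2·v_{2} ; sig = ⟨2 | 1 1 2⟩
  P = {7,8}:  v_{7} + v_{8} = v_{1} + v_{2} + 2·v_{5} ; sig = ⟨2 | 1 1 2⟩
  P = {8,10}:  v_{8} + v_{10} = v_{0} + v_{1} + 3·v_{2} ; sig = ⟨2 | 1 1 3⟩
  P = {6,10}:  v_{6} + v_{10} = v_{0} + 2·v_{2} ; sig = ⟨2 | 1 2⟩
  P = {6,9}:  v_{6} + v_{9} = 2·v_{0} + v_{1} + 3·v_{2} ; sig = ⟨2 | 1 2 3⟩
  P = {6,7}:  v_{6} + v_{7} = 2·v_{5} ; sig = ⟨2 | 2⟩
  P = {8,9}:  v_{8} + v_{9} = 2·v_{0} + 2·v_{1} + 4·v_{2} ; sig = ⟨2 | 2 2 4⟩
  P = {0,7,10}:  v_{0} + v_{7} + v_{10} = 0 ; sig = ⟨3 | 0⟩
  P = {0,2,5}:  v_{0} + v_{2} + v_{5} = v_{6} ; sig = ⟨3 | 1⟩
  P = {0,2,7}:  v_{0} + v_{2} + v_{7} = v_{5} ; sig = ⟨3 | 1⟩
  P = {1,2,6}:  v_{1} + v_{2} + v_{6} = v_{8} ; sig = ⟨3 | 1⟩
  P = {0,5,8}:  v_{0} + v_{5} + v_{8} = v_{1} + 2·v_{6} ; sig = ⟨3 | 1 2⟩
  P = {0,1,2,10}:  v_{0} + v_{1} + v_{2} + v_{10} = v_{9} ; sig = ⟨4 | 1⟩

Sorted signature multiset PRS(X):
[⟨2 | 0⟩, ⟨2 | 0⟩, ⟨2 | 1⟩, ⟨2 | 1 1⟩, ⟨2 | 1 1⟩, ⟨2 | 1 1⟩, ⟨2 | 1 1⟩, ⟨2 | 1 1⟩, ⟨2 | 1 1 1⟩, ⟨2 | 1 1 1⟩, ⟨2 | 1 1 2⟩, ⟨2 | 1 1 2⟩, ⟨2 | 1 1 3⟩, ⟨2 | 1 2⟩, ⟨2 | 1 2 3⟩, ⟨2 | 2⟩, ⟨2 | 2 2 4⟩, ⟨3 | 0⟩, ⟨3 | 1⟩, ⟨3 | 1⟩, ⟨3 | 1⟩, ⟨3 | 1 2⟩, ⟨4 | 1⟩]


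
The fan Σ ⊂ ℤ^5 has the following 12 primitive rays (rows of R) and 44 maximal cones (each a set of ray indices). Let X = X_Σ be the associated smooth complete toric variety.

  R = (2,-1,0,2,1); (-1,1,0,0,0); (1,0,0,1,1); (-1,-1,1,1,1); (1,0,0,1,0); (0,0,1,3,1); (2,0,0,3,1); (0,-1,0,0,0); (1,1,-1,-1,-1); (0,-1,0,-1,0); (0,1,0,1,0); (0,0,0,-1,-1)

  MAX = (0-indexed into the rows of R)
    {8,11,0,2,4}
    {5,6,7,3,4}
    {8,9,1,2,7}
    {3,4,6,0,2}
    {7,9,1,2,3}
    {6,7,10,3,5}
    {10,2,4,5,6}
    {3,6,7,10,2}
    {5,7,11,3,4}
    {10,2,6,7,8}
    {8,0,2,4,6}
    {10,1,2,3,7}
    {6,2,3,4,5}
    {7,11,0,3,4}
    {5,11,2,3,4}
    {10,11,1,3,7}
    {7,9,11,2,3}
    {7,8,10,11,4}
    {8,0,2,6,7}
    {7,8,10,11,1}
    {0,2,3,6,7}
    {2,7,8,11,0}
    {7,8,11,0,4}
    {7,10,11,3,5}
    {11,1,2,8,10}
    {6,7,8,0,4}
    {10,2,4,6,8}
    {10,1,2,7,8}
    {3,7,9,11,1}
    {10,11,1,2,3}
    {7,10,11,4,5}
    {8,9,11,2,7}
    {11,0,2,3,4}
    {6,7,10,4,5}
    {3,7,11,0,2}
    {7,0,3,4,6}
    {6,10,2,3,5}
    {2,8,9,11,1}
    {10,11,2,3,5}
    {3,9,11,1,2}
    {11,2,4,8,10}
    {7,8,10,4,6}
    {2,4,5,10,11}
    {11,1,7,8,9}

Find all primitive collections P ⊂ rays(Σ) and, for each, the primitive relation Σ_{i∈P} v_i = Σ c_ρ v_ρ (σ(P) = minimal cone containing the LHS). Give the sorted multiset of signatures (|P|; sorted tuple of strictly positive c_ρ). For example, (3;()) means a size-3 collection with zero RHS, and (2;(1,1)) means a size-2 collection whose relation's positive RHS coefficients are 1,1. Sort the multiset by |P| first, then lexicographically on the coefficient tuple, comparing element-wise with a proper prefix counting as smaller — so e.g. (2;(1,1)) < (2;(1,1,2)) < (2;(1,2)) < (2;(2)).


Σ has 19 primitive collections:

  P={3,8}:  v_{3} + v_{8} = 0  ⟹  sig = (2;())
  P={9,10}:  v_{9} + v_{10} = 0  ⟹  sig = (2;())
  P={0,10}:  v_{0} + v_{10} = v_{6}  ⟹  sig = (2;(1))
  P={1,4}:  v_{1} + v_{4} = v_{10}  ⟹  sig = (2;(1))
  P={6,9}:  v_{6} + v_{9} = v_{0}  ⟹  sig = (2;(1))
  P={5,8}:  v_{5} + v_{8} = v_{4} + v_{10}  ⟹  sig = (2;(1,1))
  P={5,9}:  v_{5} + v_{9} = v_{3} + v_{4}  ⟹  sig = (2;(1,1))
  P={0,1}:  v_{0} + v_{1} = v_{2} + v_{7} + v_{10}  ⟹  sig = (2;(1,1,1))
  P={0,5}:  v_{0} + v_{5} = v_{3} + v_{4} + v_{6}  ⟹  sig = (2;(1,1,1))
  P={4,9}:  v_{4} + v_{9} = v_{2} + v_{7} + v_{11}  ⟹  sig = (2;(1,1,1))
  P={1,6}:  v_{1} + v_{6} = v_{2} + v_{7} + 2·v_{10}  ⟹  sig = (2;(1,1,2))
  P={1,5}:  v_{1} + v_{5} = v_{3} + 2·v_{10}  ⟹  sig = (2;(1,2))
  P={0,9}:  v_{0} + v_{9} = 2·v_{2} + 2·v_{7} + v_{11}  ⟹  sig = (2;(1,2,2))
  P={6,11}:  v_{6} + v_{11} = 2·v_{4}  ⟹  sig = (2;(2))
  P={2,4,7}:  v_{2} + v_{4} + v_{7} = v_{0}  ⟹  sig = (3;(1))
  P={3,4,10}:  v_{3} + v_{4} + v_{10} = v_{5}  ⟹  sig = (3;(1))
  P={2,5,7}:  v_{2} + v_{5} + v_{7} = v_{3} + v_{6}  ⟹  sig = (3;(1,1))
  P={1,2,7,11}:  v_{1} + v_{2} + v_{7} + v_{11} = 0  ⟹  sig = (4;())
  P={2,7,10,11}:  v_{2} + v_{7} + v_{10} + v_{11} = v_{4}  ⟹  sig = (4;(1))

Signatures (|P|; sorted positive RHS coefficients), sorted:
{ (2;()) ×2,  (2;(1)) ×3,  (2;(1,1)) ×2,  (2;(1,1,1)) ×3,  (2;(1,1,2)),  (2;(1,2)),  (2;(1,2,2)),  (2;(2)),  (3;(1)) ×2,  (3;(1,1)),  (4;()),  (4;(1)) }


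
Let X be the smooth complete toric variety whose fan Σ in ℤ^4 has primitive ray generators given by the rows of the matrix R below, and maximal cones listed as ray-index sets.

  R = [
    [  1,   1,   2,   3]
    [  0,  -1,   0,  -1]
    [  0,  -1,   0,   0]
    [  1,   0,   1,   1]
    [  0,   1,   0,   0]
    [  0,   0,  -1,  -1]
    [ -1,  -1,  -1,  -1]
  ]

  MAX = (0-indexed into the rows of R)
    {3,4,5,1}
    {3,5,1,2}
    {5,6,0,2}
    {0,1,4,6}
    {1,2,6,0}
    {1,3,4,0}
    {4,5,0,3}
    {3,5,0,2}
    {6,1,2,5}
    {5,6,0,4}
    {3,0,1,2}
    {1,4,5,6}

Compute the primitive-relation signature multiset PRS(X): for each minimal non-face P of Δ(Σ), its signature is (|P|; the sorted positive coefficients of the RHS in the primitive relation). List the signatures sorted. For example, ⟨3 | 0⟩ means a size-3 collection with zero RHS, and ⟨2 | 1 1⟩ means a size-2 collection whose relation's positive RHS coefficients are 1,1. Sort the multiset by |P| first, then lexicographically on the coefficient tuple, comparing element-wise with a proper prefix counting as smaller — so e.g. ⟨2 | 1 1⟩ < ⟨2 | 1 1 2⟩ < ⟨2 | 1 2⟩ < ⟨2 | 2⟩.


3 collections generate NE(X_Σ); each relation:

  {2,4}:  v_{2} + v_{4} = 0 — sig = ⟨2 | 0⟩
  {3,6}:  v_{3} + v_{6} = v_{2} — sig = ⟨2 | 1⟩
  {0,1,5}:  v_{0} + v_{1} + v_{5} = v_{3} — sig = ⟨3 | 1⟩

Hence PRS(X_Σ) =
    |P|=2: 2 collections, coeffs (), (1)
    |P|=3: 1 collection, coeffs (1)


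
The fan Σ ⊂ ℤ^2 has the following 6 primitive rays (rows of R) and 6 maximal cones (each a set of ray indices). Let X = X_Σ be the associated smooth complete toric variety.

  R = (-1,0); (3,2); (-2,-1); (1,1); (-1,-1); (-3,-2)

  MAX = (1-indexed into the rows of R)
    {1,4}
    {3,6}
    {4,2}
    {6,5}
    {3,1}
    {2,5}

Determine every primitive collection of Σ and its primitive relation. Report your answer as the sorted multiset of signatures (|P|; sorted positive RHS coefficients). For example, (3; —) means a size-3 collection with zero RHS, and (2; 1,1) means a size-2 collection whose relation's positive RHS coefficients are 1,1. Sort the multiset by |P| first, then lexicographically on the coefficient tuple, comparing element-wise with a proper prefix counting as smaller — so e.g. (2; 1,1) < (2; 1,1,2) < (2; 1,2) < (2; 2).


9 collections generate NE(X_Σ); each relation:

  {2,6}:  v_{2} + v_{6} = 0 — sig = (2; —)
  {4,5}:  v_{4} + v_{5} = 0 — sig = (2; —)
  {1,5}:  v_{1} + v_{5} = v_{3} — sig = (2; 1)
  {2,3}:  v_{2} + v_{3} = v_{4} — sig = (2; 1)
  {3,4}:  v_{3} + v_{4} = v_{1} — sig = (2; 1)
  {3,5}:  v_{3} + v_{5} = v_{6} — sig = (2; 1)
  {4,6}:  v_{4} + v_{6} = v_{3} — sig = (2; 1)
  {1,2}:  v_{1} + v_{2} = 2·v_{4} — sig = (2; 2)
  {1,6}:  v_{1} + v_{6} = 2·v_{3} — sig = (2; 2)

Hence PRS(X_Σ) =
{ (2; —) ×2,  (2; 1) ×5,  (2; 2) ×2 }


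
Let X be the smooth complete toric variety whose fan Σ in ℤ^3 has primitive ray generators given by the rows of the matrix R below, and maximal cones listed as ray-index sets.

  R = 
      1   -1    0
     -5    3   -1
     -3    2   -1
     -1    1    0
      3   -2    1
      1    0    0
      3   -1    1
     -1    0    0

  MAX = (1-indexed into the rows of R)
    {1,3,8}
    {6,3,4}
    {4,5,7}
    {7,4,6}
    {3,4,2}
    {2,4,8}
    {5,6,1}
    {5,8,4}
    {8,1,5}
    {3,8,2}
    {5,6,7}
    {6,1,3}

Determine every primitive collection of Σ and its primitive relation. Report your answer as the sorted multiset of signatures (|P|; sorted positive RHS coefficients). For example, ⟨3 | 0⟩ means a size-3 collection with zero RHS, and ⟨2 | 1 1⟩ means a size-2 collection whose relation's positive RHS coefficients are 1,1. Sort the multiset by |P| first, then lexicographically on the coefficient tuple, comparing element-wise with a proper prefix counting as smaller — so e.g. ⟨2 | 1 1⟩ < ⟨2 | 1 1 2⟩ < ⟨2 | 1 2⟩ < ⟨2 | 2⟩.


12 collections generate NE(X_Σ); each relation:

  P = {1,4}:  v_{1} + v_{4} = 0 ; sig = ⟨2 | 0⟩
  P = {3,5}:  v_{3} + v_{5} = 0 ; sig = ⟨2 | 0⟩
  P = {6,8}:  v_{6} + v_{8} = 0 ; sig = ⟨2 | 0⟩
  P = {1,2}:  v_{1} + v_{2} = v_{3} + v_{8} ; sig = ⟨2 | 1 1⟩
  P = {1,7}:  v_{1} + v_{7} = v_{5} + v_{6} ; sig = ⟨2 | 1 1⟩
  P = {2,5}:  v_{2} + v_{5} = v_{4} + v_{8} ; sig = ⟨2 | 1 1⟩
  P = {2,6}:  v_{2} + v_{6} = v_{3} + v_{4} ; sig = ⟨2 | 1 1⟩
  P = {3,7}:  v_{3} + v_{7} = v_{4} + v_{6} ; sig = ⟨2 | 1 1⟩
  P = {7,8}:  v_{7} + v_{8} = v_{4} + v_{5} ; sig = ⟨2 | 1 1⟩
  P = {2,7}:  v_{2} + v_{7} = 2·v_{4} ; sig = ⟨2 | 2⟩
  P = {3,4,8}:  v_{3} + v_{4} + v_{8} = v_{2} ; sig = ⟨3 | 1⟩
  P = {4,5,6}:  v_{4} + v_{5} + v_{6} = v_{7} ; sig = ⟨3 | 1⟩

Hence PRS(X_Σ) =
{ ⟨2 | 0⟩ ×3,  ⟨2 | 1 1⟩ ×6,  ⟨2 | 2⟩,  ⟨3 | 1⟩ ×2 }


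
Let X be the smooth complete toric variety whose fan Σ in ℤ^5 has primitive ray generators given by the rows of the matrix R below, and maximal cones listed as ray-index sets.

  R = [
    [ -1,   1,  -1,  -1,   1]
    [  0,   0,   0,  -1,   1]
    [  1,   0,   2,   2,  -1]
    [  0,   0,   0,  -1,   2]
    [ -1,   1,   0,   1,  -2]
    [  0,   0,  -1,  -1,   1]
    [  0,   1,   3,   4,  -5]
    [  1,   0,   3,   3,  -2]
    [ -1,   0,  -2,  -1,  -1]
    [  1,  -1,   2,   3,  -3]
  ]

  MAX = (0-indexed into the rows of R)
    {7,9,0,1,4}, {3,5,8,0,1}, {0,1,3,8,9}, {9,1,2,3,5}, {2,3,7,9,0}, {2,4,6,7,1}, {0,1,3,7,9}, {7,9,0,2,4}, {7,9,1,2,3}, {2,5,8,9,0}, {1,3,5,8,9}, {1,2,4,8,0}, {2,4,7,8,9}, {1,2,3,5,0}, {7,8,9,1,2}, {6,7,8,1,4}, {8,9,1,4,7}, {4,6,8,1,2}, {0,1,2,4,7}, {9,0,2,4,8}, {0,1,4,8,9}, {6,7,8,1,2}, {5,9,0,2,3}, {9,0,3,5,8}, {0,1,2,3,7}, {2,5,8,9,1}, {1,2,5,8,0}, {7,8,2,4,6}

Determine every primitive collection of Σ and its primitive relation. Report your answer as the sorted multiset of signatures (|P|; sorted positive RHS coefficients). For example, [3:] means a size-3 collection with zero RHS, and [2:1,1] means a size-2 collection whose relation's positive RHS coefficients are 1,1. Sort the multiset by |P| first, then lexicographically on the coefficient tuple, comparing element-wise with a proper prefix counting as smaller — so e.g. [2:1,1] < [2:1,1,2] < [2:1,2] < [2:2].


Primitive collections (14):

  {5,7}:  v_{5} + v_{7} = v_{2}  ⟹  sig = [2:1]
  {3,6}:  v_{3} + v_{6} = v_{1} + v_{4} + v_{7}  ⟹  sig = [2:1,1,1]
  {4,5}:  v_{4} + v_{5} = v_{0} + v_{2} + v_{8}  ⟹  sig = [2:1,1,1]
  {5,6}:  v_{5} + v_{6} = v_{1} + 2·v_{2} + v_{4} + v_{8}  ⟹  sig = [2:1,1,1,2]
  {0,6}:  v_{0} + v_{6} = v_{1} + v_{2} + 2·v_{4}  ⟹  sig = [2:1,1,2]
  {3,4}:  v_{3} + v_{4} = 2·v_{0} + v_{1} + v_{9}  ⟹  sig = [2:1,1,2]
  {6,9}:  v_{6} + v_{9} = 3·v_{7} + 2·v_{8}  ⟹  sig = [2:2,3]
  {2,3,8}:  v_{2} + v_{3} + v_{8} = 0  ⟹  sig = [3:]
  {0,7,8}:  v_{0} + v_{7} + v_{8} = v_{4}  ⟹  sig = [3:1]
  {3,7,8}:  v_{3} + v_{7} + v_{8} = v_{0} + v_{1} + v_{9}  ⟹  sig = [3:1,1,1]
  {0,1,5,9}:  v_{0} + v_{1} + v_{5} + v_{9} = 0  ⟹  sig = [4:]
  {0,1,2,9}:  v_{0} + v_{1} + v_{2} + v_{9} = v_{7}  ⟹  sig = [4:1]
  {1,2,4,9}:  v_{1} + v_{2} + v_{4} + v_{9} = 2·v_{7} + v_{8}  ⟹  sig = [4:1,2]
  {1,2,4,7,8}:  v_{1} + v_{2} + v_{4} + v_{7} + v_{8} = v_{6}  ⟹  sig = [5:1]

Hence PRS(X_Σ) =
    |P|=2: 7 collections, coeffs (1), (1,1,1), (1,1,1), (1,1,1,2), (1,1,2), (1,1,2), (2,3)
    |P|=3: 3 collections, coeffs (), (1), (1,1,1)
    |P|=4: 3 collections, coeffs (), (1), (1,2)
    |P|=5: 1 collection, coeffs (1)


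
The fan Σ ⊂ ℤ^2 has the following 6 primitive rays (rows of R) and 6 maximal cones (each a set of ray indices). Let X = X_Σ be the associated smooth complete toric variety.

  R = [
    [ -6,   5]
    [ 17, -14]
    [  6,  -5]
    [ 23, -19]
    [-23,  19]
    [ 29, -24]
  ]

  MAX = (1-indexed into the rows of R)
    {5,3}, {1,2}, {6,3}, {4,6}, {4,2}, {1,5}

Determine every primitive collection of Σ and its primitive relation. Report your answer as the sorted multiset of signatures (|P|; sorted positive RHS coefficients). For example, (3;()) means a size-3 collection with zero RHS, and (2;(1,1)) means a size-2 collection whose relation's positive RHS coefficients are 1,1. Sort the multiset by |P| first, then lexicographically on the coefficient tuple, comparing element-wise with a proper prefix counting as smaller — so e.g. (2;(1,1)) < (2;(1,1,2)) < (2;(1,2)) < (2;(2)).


Minimal non-faces — 9 found among 6 rays, 6 max cones:

  P = {1,3}:  v_{1} + v_{3} = 0  ⟹  sig = (2;())
  P = {4,5}:  v_{4} + v_{5} = 0  ⟹  sig = (2;())
  P = {1,4}:  v_{1} + v_{4} = v_{2}  ⟹  sig = (2;(1))
  P = {1,6}:  v_{1} + v_{6} = v_{4}  ⟹  sig = (2;(1))
  P = {2,3}:  v_{2} + v_{3} = v_{4}  ⟹  sig = (2;(1))
  P = {2,5}:  v_{2} + v_{5} = v_{1}  ⟹  sig = (2;(1))
  P = {3,4}:  v_{3} + v_{4} = v_{6}  ⟹  sig = (2;(1))
  P = {5,6}:  v_{5} + v_{6} = v_{3}  ⟹  sig = (2;(1))
  P = {2,6}:  v_{2} + v_{6} = 2·v_{4}  ⟹  sig = (2;(2))

Sorted signature multiset PRS(X):
    |P|=2: 9 collections, coeffs (), (), (1), (1), (1), (1), (1), (1), (2)


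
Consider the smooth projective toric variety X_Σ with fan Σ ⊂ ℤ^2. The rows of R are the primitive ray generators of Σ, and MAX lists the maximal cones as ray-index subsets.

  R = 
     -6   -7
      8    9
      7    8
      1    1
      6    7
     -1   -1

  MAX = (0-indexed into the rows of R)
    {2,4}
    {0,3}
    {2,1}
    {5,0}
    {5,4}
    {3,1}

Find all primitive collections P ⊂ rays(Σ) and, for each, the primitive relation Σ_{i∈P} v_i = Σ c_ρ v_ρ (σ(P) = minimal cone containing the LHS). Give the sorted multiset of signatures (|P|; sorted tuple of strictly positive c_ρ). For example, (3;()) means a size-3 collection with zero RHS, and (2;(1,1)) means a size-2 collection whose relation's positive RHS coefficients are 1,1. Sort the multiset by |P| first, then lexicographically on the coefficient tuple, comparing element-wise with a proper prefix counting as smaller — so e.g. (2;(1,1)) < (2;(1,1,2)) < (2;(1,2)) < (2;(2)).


Primitive collections (9):

  P = {0,4}:  v_{0} + v_{4} = 0  so sig = (2;())
  P = {3,5}:  v_{3} + v_{5} = 0  so sig = (2;())
  P = {0,2}:  v_{0} + v_{2} = v_{3}  so sig = (2;(1))
  P = {1,5}:  v_{1} + v_{5} = v_{2}  so sig = (2;(1))
  P = {2,3}:  v_{2} + v_{3} = v_{1}  so sig = (2;(1))
  P = {2,5}:  v_{2} + v_{5} = v_{4}  so sig = (2;(1))
  P = {3,4}:  v_{3} + v_{4} = v_{2}  so sig = (2;(1))
  P = {0,1}:  v_{0} + v_{1} = 2·v_{3}  so sig = (2;(2))
  P = {1,4}:  v_{1} + v_{4} = 2·v_{2}  so sig = (2;(2))

Sorted signature multiset PRS(X):
    (2;())
    (2;())
    (2;(1))
    (2;(1))
    (2;(1))
    (2;(1))
    (2;(1))
    (2;(2))
    (2;(2))


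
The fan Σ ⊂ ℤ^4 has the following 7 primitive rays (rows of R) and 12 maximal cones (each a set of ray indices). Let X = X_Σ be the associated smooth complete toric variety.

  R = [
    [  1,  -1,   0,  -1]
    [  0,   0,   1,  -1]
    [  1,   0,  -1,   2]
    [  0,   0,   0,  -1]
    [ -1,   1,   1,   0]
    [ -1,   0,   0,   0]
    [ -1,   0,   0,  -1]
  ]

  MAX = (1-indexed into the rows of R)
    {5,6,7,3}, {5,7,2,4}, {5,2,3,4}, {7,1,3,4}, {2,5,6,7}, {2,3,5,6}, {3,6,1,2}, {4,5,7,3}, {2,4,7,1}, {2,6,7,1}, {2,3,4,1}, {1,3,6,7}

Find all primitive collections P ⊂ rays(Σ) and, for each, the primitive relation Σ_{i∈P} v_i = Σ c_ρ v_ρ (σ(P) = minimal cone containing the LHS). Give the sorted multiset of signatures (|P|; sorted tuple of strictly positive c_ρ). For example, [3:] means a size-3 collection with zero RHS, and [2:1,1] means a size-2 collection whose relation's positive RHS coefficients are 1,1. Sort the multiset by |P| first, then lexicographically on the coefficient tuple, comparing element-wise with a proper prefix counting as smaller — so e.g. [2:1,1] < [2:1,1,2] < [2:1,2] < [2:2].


3 minimal non-faces of Δ(Σ) (on 7 rays):

  {1,5}:  v_{1} + v_{5} = v_{2}  ⇒ sig = [2:1]
  {4,6}:  v_{4} + v_{6} = v_{7}  ⇒ sig = [2:1]
  {2,3,7}:  v_{2} + v_{3} + v_{7} = 0  ⇒ sig = [3:]

Sorted signature multiset PRS(X):
    [2:1]
    [2:1]
    [3:]


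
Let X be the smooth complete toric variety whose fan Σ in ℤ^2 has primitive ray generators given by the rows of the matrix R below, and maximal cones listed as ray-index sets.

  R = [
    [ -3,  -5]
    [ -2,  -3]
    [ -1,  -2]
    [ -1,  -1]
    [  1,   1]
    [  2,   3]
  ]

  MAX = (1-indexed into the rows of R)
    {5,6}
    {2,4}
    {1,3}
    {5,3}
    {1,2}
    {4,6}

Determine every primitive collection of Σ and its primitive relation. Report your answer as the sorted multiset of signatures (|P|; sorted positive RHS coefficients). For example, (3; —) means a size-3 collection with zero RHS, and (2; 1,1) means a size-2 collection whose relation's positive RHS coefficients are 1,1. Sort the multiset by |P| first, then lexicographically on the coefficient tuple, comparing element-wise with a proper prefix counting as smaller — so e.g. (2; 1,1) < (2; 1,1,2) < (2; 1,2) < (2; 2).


Σ has 9 primitive collections:

  {2,6}:  v_{2} + v_{6} = 0  →  sig = (2; —)
  {4,5}:  v_{4} + v_{5} = 0  →  sig = (2; —)
  {1,6}:  v_{1} + v_{6} = v_{3}  →  sig = (2; 1)
  {2,3}:  v_{2} + v_{3} = v_{1}  →  sig = (2; 1)
  {2,5}:  v_{2} + v_{5} = v_{3}  →  sig = (2; 1)
  {3,4}:  v_{3} + v_{4} = v_{2}  →  sig = (2; 1)
  {3,6}:  v_{3} + v_{6} = v_{5}  →  sig = (2; 1)
  {1,4}:  v_{1} + v_{4} = 2·v_{2}  →  sig = (2; 2)
  {1,5}:  v_{1} + v_{5} = 2·v_{3}  →  sig = (2; 2)

Hence PRS(X_Σ) =
{ (2; —) ×2,  (2; 1) ×5,  (2; 2) ×2 }


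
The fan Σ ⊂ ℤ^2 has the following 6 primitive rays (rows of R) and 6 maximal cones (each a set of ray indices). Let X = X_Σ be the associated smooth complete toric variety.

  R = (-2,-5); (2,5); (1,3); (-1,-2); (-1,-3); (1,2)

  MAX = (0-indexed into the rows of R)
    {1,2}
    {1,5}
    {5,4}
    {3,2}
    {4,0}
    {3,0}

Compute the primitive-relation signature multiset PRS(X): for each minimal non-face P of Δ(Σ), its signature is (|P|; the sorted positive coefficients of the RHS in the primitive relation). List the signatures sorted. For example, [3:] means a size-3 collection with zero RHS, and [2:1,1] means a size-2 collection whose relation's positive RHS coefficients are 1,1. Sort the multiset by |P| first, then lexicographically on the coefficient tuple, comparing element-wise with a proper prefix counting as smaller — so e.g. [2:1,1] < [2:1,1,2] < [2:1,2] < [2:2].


The 9 primitive collections of Σ (r=6, n=2):

  P = {0,1}:  v_{0} + v_{1} = 0  →  sig = [2:]
  P = {2,4}:  v_{2} + v_{4} = 0  →  sig = [2:]
  P = {3,5}:  v_{3} + v_{5} = 0  →  sig = [2:]
  P = {0,2}:  v_{0} + v_{2} = v_{3}  →  sig = [2:1]
  P = {0,5}:  v_{0} + v_{5} = v_{4}  →  sig = [2:1]
  P = {1,3}:  v_{1} + v_{3} = v_{2}  →  sig = [2:1]
  P = {1,4}:  v_{1} + v_{4} = v_{5}  →  sig = [2:1]
  P = {2,5}:  v_{2} + v_{5} = v_{1}  →  sig = [2:1]
  P = {3,4}:  v_{3} + v_{4} = v_{0}  →  sig = [2:1]

Hence PRS(X_Σ) =
    [2:]
    [2:]
    [2:]
    [2:1]
    [2:1]
    [2:1]
    [2:1]
    [2:1]
    [2:1]


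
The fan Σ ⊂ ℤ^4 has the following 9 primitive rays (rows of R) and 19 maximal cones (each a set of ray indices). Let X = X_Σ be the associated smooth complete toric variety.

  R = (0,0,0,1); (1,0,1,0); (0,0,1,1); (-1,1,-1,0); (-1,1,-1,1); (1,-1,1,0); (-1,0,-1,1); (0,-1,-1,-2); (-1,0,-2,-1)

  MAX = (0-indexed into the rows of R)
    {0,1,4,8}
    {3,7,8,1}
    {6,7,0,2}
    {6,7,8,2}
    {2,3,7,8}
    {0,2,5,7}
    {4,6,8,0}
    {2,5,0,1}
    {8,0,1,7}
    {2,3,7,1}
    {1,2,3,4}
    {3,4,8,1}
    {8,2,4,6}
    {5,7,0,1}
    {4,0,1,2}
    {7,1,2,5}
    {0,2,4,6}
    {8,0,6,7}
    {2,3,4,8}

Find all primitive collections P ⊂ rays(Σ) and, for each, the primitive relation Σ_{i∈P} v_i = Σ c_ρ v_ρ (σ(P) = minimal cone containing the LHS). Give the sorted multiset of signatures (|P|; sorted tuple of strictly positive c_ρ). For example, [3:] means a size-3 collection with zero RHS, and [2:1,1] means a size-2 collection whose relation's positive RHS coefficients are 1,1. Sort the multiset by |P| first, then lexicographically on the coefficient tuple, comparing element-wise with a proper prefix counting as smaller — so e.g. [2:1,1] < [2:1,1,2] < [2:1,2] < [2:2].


Primitive collections (11):

  P={3,5}:  v_{3} + v_{5} = 0  so sig = [2:]
  P={0,3}:  v_{0} + v_{3} = v_{4}  so sig = [2:1]
  P={1,6}:  v_{1} + v_{6} = v_{0}  so sig = [2:1]
  P={4,5}:  v_{4} + v_{5} = v_{0}  so sig = [2:1]
  P={4,7}:  v_{4} + v_{7} = v_{8}  so sig = [2:1]
  P={5,8}:  v_{5} + v_{8} = v_{0} + v_{7}  so sig = [2:1,1]
  P={3,6}:  v_{3} + v_{6} = v_{2} + v_{4} + v_{8}  so sig = [2:1,1,1]
  P={5,6}:  v_{5} + v_{6} = 2·v_{0} + v_{2} + v_{7}  so sig = [2:1,1,2]
  P={1,2,8}:  v_{1} + v_{2} + v_{8} = 0  so sig = [3:]
  P={0,2,8}:  v_{0} + v_{2} + v_{8} = v_{6}  so sig = [3:1]
  P={0,1,2,7}:  v_{0} + v_{1} + v_{2} + v_{7} = v_{5}  so sig = [4:1]

so the primitive-relation signature multiset is
[[2:], [2:1], [2:1], [2:1], [2:1], [2:1,1], [2:1,1,1], [2:1,1,2], [3:], [3:1], [4:1]]
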